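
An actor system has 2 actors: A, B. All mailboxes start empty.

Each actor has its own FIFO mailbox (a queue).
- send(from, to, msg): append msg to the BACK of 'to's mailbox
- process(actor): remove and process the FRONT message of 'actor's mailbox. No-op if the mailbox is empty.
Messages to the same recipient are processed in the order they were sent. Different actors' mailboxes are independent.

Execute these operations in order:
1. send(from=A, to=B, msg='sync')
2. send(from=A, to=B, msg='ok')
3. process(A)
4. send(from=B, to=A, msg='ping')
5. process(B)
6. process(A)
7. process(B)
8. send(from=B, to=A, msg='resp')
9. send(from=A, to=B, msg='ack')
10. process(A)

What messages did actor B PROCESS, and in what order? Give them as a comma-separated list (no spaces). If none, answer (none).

After 1 (send(from=A, to=B, msg='sync')): A:[] B:[sync]
After 2 (send(from=A, to=B, msg='ok')): A:[] B:[sync,ok]
After 3 (process(A)): A:[] B:[sync,ok]
After 4 (send(from=B, to=A, msg='ping')): A:[ping] B:[sync,ok]
After 5 (process(B)): A:[ping] B:[ok]
After 6 (process(A)): A:[] B:[ok]
After 7 (process(B)): A:[] B:[]
After 8 (send(from=B, to=A, msg='resp')): A:[resp] B:[]
After 9 (send(from=A, to=B, msg='ack')): A:[resp] B:[ack]
After 10 (process(A)): A:[] B:[ack]

Answer: sync,ok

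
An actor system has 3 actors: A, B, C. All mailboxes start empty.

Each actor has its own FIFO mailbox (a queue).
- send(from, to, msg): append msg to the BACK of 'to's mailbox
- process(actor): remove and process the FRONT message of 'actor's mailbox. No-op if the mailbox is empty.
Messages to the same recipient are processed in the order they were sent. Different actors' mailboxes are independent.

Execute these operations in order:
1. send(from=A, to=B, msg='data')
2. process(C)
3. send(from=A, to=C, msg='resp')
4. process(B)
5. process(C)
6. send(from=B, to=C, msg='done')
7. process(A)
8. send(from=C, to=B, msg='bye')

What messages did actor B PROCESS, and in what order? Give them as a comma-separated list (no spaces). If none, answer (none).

After 1 (send(from=A, to=B, msg='data')): A:[] B:[data] C:[]
After 2 (process(C)): A:[] B:[data] C:[]
After 3 (send(from=A, to=C, msg='resp')): A:[] B:[data] C:[resp]
After 4 (process(B)): A:[] B:[] C:[resp]
After 5 (process(C)): A:[] B:[] C:[]
After 6 (send(from=B, to=C, msg='done')): A:[] B:[] C:[done]
After 7 (process(A)): A:[] B:[] C:[done]
After 8 (send(from=C, to=B, msg='bye')): A:[] B:[bye] C:[done]

Answer: data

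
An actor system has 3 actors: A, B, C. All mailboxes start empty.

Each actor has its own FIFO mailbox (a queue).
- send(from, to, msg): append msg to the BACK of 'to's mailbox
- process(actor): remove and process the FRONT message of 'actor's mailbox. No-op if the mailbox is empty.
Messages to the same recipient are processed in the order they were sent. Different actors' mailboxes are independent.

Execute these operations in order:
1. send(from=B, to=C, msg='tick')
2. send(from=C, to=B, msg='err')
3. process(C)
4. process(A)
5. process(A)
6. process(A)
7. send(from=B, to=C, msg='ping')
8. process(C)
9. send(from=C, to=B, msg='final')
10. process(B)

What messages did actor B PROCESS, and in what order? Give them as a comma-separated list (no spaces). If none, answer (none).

After 1 (send(from=B, to=C, msg='tick')): A:[] B:[] C:[tick]
After 2 (send(from=C, to=B, msg='err')): A:[] B:[err] C:[tick]
After 3 (process(C)): A:[] B:[err] C:[]
After 4 (process(A)): A:[] B:[err] C:[]
After 5 (process(A)): A:[] B:[err] C:[]
After 6 (process(A)): A:[] B:[err] C:[]
After 7 (send(from=B, to=C, msg='ping')): A:[] B:[err] C:[ping]
After 8 (process(C)): A:[] B:[err] C:[]
After 9 (send(from=C, to=B, msg='final')): A:[] B:[err,final] C:[]
After 10 (process(B)): A:[] B:[final] C:[]

Answer: err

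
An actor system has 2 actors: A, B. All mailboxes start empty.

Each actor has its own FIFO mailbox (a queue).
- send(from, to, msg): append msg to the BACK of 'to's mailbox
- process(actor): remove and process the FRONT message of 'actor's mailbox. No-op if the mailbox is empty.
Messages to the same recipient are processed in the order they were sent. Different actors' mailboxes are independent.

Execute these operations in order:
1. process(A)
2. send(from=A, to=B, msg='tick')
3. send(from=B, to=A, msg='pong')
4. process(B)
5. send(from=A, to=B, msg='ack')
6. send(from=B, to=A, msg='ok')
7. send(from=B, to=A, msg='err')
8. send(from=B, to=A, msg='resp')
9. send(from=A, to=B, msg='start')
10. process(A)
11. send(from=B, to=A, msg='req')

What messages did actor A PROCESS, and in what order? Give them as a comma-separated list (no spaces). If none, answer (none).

Answer: pong

Derivation:
After 1 (process(A)): A:[] B:[]
After 2 (send(from=A, to=B, msg='tick')): A:[] B:[tick]
After 3 (send(from=B, to=A, msg='pong')): A:[pong] B:[tick]
After 4 (process(B)): A:[pong] B:[]
After 5 (send(from=A, to=B, msg='ack')): A:[pong] B:[ack]
After 6 (send(from=B, to=A, msg='ok')): A:[pong,ok] B:[ack]
After 7 (send(from=B, to=A, msg='err')): A:[pong,ok,err] B:[ack]
After 8 (send(from=B, to=A, msg='resp')): A:[pong,ok,err,resp] B:[ack]
After 9 (send(from=A, to=B, msg='start')): A:[pong,ok,err,resp] B:[ack,start]
After 10 (process(A)): A:[ok,err,resp] B:[ack,start]
After 11 (send(from=B, to=A, msg='req')): A:[ok,err,resp,req] B:[ack,start]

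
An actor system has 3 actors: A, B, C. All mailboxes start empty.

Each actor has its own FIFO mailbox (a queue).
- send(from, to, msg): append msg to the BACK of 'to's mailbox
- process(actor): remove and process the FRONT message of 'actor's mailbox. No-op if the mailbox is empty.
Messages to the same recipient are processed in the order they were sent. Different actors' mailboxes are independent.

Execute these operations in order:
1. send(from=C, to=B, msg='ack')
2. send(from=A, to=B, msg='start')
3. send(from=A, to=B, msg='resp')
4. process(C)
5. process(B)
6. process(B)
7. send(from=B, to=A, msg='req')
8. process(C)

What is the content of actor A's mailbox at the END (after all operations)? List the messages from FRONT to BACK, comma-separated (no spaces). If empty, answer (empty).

Answer: req

Derivation:
After 1 (send(from=C, to=B, msg='ack')): A:[] B:[ack] C:[]
After 2 (send(from=A, to=B, msg='start')): A:[] B:[ack,start] C:[]
After 3 (send(from=A, to=B, msg='resp')): A:[] B:[ack,start,resp] C:[]
After 4 (process(C)): A:[] B:[ack,start,resp] C:[]
After 5 (process(B)): A:[] B:[start,resp] C:[]
After 6 (process(B)): A:[] B:[resp] C:[]
After 7 (send(from=B, to=A, msg='req')): A:[req] B:[resp] C:[]
After 8 (process(C)): A:[req] B:[resp] C:[]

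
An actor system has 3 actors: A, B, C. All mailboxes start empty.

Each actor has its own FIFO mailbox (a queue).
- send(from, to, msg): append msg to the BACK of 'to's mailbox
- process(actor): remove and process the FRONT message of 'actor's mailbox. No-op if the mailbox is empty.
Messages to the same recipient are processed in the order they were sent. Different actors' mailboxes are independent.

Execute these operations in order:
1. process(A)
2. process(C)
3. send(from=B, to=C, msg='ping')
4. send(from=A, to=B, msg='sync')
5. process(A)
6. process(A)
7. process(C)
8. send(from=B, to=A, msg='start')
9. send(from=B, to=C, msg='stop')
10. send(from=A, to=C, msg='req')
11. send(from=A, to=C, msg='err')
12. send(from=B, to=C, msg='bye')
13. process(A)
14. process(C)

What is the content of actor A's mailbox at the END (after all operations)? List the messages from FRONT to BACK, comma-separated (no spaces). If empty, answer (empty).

After 1 (process(A)): A:[] B:[] C:[]
After 2 (process(C)): A:[] B:[] C:[]
After 3 (send(from=B, to=C, msg='ping')): A:[] B:[] C:[ping]
After 4 (send(from=A, to=B, msg='sync')): A:[] B:[sync] C:[ping]
After 5 (process(A)): A:[] B:[sync] C:[ping]
After 6 (process(A)): A:[] B:[sync] C:[ping]
After 7 (process(C)): A:[] B:[sync] C:[]
After 8 (send(from=B, to=A, msg='start')): A:[start] B:[sync] C:[]
After 9 (send(from=B, to=C, msg='stop')): A:[start] B:[sync] C:[stop]
After 10 (send(from=A, to=C, msg='req')): A:[start] B:[sync] C:[stop,req]
After 11 (send(from=A, to=C, msg='err')): A:[start] B:[sync] C:[stop,req,err]
After 12 (send(from=B, to=C, msg='bye')): A:[start] B:[sync] C:[stop,req,err,bye]
After 13 (process(A)): A:[] B:[sync] C:[stop,req,err,bye]
After 14 (process(C)): A:[] B:[sync] C:[req,err,bye]

Answer: (empty)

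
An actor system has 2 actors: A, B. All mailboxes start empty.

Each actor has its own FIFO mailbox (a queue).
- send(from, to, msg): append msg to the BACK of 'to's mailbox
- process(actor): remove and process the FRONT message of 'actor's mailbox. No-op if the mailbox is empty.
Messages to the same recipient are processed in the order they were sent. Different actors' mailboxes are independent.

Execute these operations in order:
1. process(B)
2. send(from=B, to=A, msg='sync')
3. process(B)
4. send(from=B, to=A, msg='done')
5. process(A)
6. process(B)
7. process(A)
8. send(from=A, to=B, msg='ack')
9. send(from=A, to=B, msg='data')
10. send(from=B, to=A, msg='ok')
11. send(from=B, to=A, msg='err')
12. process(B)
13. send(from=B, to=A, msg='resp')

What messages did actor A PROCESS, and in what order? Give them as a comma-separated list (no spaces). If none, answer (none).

After 1 (process(B)): A:[] B:[]
After 2 (send(from=B, to=A, msg='sync')): A:[sync] B:[]
After 3 (process(B)): A:[sync] B:[]
After 4 (send(from=B, to=A, msg='done')): A:[sync,done] B:[]
After 5 (process(A)): A:[done] B:[]
After 6 (process(B)): A:[done] B:[]
After 7 (process(A)): A:[] B:[]
After 8 (send(from=A, to=B, msg='ack')): A:[] B:[ack]
After 9 (send(from=A, to=B, msg='data')): A:[] B:[ack,data]
After 10 (send(from=B, to=A, msg='ok')): A:[ok] B:[ack,data]
After 11 (send(from=B, to=A, msg='err')): A:[ok,err] B:[ack,data]
After 12 (process(B)): A:[ok,err] B:[data]
After 13 (send(from=B, to=A, msg='resp')): A:[ok,err,resp] B:[data]

Answer: sync,done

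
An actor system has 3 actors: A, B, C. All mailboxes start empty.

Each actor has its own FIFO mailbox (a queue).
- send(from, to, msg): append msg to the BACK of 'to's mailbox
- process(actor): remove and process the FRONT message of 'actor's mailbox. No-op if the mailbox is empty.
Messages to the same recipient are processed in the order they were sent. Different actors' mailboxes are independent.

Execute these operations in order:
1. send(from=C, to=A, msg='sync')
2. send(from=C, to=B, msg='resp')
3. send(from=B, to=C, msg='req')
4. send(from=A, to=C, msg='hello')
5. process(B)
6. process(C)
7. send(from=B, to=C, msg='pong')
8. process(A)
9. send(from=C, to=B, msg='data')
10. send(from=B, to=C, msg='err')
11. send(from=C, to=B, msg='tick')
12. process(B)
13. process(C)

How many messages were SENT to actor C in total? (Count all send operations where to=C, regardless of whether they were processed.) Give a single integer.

Answer: 4

Derivation:
After 1 (send(from=C, to=A, msg='sync')): A:[sync] B:[] C:[]
After 2 (send(from=C, to=B, msg='resp')): A:[sync] B:[resp] C:[]
After 3 (send(from=B, to=C, msg='req')): A:[sync] B:[resp] C:[req]
After 4 (send(from=A, to=C, msg='hello')): A:[sync] B:[resp] C:[req,hello]
After 5 (process(B)): A:[sync] B:[] C:[req,hello]
After 6 (process(C)): A:[sync] B:[] C:[hello]
After 7 (send(from=B, to=C, msg='pong')): A:[sync] B:[] C:[hello,pong]
After 8 (process(A)): A:[] B:[] C:[hello,pong]
After 9 (send(from=C, to=B, msg='data')): A:[] B:[data] C:[hello,pong]
After 10 (send(from=B, to=C, msg='err')): A:[] B:[data] C:[hello,pong,err]
After 11 (send(from=C, to=B, msg='tick')): A:[] B:[data,tick] C:[hello,pong,err]
After 12 (process(B)): A:[] B:[tick] C:[hello,pong,err]
After 13 (process(C)): A:[] B:[tick] C:[pong,err]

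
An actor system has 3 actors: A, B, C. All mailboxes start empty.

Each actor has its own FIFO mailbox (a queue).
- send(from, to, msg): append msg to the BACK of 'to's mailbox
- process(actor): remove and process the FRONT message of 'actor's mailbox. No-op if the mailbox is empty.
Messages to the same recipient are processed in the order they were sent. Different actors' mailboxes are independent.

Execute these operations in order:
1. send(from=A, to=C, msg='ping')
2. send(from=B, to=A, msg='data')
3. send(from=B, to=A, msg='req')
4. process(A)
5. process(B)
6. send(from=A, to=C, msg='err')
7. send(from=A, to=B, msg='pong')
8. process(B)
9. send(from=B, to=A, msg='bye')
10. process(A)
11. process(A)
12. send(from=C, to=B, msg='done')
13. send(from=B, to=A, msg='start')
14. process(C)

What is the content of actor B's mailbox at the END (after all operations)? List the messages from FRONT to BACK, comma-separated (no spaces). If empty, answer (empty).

Answer: done

Derivation:
After 1 (send(from=A, to=C, msg='ping')): A:[] B:[] C:[ping]
After 2 (send(from=B, to=A, msg='data')): A:[data] B:[] C:[ping]
After 3 (send(from=B, to=A, msg='req')): A:[data,req] B:[] C:[ping]
After 4 (process(A)): A:[req] B:[] C:[ping]
After 5 (process(B)): A:[req] B:[] C:[ping]
After 6 (send(from=A, to=C, msg='err')): A:[req] B:[] C:[ping,err]
After 7 (send(from=A, to=B, msg='pong')): A:[req] B:[pong] C:[ping,err]
After 8 (process(B)): A:[req] B:[] C:[ping,err]
After 9 (send(from=B, to=A, msg='bye')): A:[req,bye] B:[] C:[ping,err]
After 10 (process(A)): A:[bye] B:[] C:[ping,err]
After 11 (process(A)): A:[] B:[] C:[ping,err]
After 12 (send(from=C, to=B, msg='done')): A:[] B:[done] C:[ping,err]
After 13 (send(from=B, to=A, msg='start')): A:[start] B:[done] C:[ping,err]
After 14 (process(C)): A:[start] B:[done] C:[err]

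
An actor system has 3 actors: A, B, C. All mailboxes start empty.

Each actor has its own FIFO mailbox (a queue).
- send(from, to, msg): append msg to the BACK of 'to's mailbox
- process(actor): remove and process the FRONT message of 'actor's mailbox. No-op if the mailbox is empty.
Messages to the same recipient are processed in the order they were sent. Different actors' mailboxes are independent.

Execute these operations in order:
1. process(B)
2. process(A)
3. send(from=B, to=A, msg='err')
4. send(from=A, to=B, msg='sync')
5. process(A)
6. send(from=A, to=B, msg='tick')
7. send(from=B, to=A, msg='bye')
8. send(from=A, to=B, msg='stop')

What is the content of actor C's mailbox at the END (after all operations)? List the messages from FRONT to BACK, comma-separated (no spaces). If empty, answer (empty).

Answer: (empty)

Derivation:
After 1 (process(B)): A:[] B:[] C:[]
After 2 (process(A)): A:[] B:[] C:[]
After 3 (send(from=B, to=A, msg='err')): A:[err] B:[] C:[]
After 4 (send(from=A, to=B, msg='sync')): A:[err] B:[sync] C:[]
After 5 (process(A)): A:[] B:[sync] C:[]
After 6 (send(from=A, to=B, msg='tick')): A:[] B:[sync,tick] C:[]
After 7 (send(from=B, to=A, msg='bye')): A:[bye] B:[sync,tick] C:[]
After 8 (send(from=A, to=B, msg='stop')): A:[bye] B:[sync,tick,stop] C:[]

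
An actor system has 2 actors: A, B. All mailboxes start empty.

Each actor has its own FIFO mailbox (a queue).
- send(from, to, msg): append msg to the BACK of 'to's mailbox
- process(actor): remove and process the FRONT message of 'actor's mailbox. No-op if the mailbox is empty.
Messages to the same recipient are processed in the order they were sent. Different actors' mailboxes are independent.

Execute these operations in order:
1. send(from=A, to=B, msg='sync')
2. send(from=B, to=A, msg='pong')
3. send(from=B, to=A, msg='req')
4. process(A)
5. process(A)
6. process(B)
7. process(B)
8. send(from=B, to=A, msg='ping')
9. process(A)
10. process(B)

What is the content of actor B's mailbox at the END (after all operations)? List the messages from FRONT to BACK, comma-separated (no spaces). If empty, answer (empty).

Answer: (empty)

Derivation:
After 1 (send(from=A, to=B, msg='sync')): A:[] B:[sync]
After 2 (send(from=B, to=A, msg='pong')): A:[pong] B:[sync]
After 3 (send(from=B, to=A, msg='req')): A:[pong,req] B:[sync]
After 4 (process(A)): A:[req] B:[sync]
After 5 (process(A)): A:[] B:[sync]
After 6 (process(B)): A:[] B:[]
After 7 (process(B)): A:[] B:[]
After 8 (send(from=B, to=A, msg='ping')): A:[ping] B:[]
After 9 (process(A)): A:[] B:[]
After 10 (process(B)): A:[] B:[]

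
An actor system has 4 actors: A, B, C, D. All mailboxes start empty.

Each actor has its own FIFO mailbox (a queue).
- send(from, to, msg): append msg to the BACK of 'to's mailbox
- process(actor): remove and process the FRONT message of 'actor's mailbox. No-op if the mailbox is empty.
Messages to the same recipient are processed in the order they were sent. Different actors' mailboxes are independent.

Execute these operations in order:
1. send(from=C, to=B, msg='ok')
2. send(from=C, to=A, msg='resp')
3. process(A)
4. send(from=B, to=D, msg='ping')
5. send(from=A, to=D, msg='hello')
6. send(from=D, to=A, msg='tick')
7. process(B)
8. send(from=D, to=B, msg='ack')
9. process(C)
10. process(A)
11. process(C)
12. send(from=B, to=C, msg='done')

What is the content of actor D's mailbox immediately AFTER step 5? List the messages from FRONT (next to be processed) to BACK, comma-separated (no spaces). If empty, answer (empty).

After 1 (send(from=C, to=B, msg='ok')): A:[] B:[ok] C:[] D:[]
After 2 (send(from=C, to=A, msg='resp')): A:[resp] B:[ok] C:[] D:[]
After 3 (process(A)): A:[] B:[ok] C:[] D:[]
After 4 (send(from=B, to=D, msg='ping')): A:[] B:[ok] C:[] D:[ping]
After 5 (send(from=A, to=D, msg='hello')): A:[] B:[ok] C:[] D:[ping,hello]

ping,hello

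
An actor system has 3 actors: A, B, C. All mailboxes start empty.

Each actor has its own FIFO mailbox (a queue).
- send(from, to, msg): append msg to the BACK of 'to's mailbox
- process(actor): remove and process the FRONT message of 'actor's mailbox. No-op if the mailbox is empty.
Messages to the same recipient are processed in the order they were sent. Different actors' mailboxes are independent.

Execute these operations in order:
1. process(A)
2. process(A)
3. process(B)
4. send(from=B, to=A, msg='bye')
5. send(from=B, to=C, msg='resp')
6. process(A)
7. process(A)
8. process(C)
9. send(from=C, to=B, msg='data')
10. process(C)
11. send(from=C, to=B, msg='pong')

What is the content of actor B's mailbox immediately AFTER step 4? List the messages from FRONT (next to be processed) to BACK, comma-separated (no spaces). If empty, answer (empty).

After 1 (process(A)): A:[] B:[] C:[]
After 2 (process(A)): A:[] B:[] C:[]
After 3 (process(B)): A:[] B:[] C:[]
After 4 (send(from=B, to=A, msg='bye')): A:[bye] B:[] C:[]

(empty)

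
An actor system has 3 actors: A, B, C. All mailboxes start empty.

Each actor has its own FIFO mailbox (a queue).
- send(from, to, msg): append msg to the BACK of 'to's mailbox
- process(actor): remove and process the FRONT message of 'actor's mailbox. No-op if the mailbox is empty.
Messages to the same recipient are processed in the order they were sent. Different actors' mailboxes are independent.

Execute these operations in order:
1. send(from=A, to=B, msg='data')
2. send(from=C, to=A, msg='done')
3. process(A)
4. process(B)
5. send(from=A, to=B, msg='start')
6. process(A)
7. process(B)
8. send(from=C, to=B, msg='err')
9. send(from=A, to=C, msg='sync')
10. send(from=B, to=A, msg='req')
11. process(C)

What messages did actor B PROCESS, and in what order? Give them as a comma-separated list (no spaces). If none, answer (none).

After 1 (send(from=A, to=B, msg='data')): A:[] B:[data] C:[]
After 2 (send(from=C, to=A, msg='done')): A:[done] B:[data] C:[]
After 3 (process(A)): A:[] B:[data] C:[]
After 4 (process(B)): A:[] B:[] C:[]
After 5 (send(from=A, to=B, msg='start')): A:[] B:[start] C:[]
After 6 (process(A)): A:[] B:[start] C:[]
After 7 (process(B)): A:[] B:[] C:[]
After 8 (send(from=C, to=B, msg='err')): A:[] B:[err] C:[]
After 9 (send(from=A, to=C, msg='sync')): A:[] B:[err] C:[sync]
After 10 (send(from=B, to=A, msg='req')): A:[req] B:[err] C:[sync]
After 11 (process(C)): A:[req] B:[err] C:[]

Answer: data,start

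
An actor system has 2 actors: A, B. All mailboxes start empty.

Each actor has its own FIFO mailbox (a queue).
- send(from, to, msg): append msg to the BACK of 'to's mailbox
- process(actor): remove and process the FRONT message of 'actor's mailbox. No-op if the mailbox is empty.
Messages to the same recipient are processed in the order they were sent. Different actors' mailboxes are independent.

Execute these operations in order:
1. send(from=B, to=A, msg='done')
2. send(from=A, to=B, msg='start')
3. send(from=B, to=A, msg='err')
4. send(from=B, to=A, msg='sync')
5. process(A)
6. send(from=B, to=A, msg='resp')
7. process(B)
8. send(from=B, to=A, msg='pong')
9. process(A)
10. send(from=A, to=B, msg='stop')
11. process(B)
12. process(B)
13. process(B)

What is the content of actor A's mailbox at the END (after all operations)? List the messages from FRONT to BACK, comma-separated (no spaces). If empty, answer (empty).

After 1 (send(from=B, to=A, msg='done')): A:[done] B:[]
After 2 (send(from=A, to=B, msg='start')): A:[done] B:[start]
After 3 (send(from=B, to=A, msg='err')): A:[done,err] B:[start]
After 4 (send(from=B, to=A, msg='sync')): A:[done,err,sync] B:[start]
After 5 (process(A)): A:[err,sync] B:[start]
After 6 (send(from=B, to=A, msg='resp')): A:[err,sync,resp] B:[start]
After 7 (process(B)): A:[err,sync,resp] B:[]
After 8 (send(from=B, to=A, msg='pong')): A:[err,sync,resp,pong] B:[]
After 9 (process(A)): A:[sync,resp,pong] B:[]
After 10 (send(from=A, to=B, msg='stop')): A:[sync,resp,pong] B:[stop]
After 11 (process(B)): A:[sync,resp,pong] B:[]
After 12 (process(B)): A:[sync,resp,pong] B:[]
After 13 (process(B)): A:[sync,resp,pong] B:[]

Answer: sync,resp,pong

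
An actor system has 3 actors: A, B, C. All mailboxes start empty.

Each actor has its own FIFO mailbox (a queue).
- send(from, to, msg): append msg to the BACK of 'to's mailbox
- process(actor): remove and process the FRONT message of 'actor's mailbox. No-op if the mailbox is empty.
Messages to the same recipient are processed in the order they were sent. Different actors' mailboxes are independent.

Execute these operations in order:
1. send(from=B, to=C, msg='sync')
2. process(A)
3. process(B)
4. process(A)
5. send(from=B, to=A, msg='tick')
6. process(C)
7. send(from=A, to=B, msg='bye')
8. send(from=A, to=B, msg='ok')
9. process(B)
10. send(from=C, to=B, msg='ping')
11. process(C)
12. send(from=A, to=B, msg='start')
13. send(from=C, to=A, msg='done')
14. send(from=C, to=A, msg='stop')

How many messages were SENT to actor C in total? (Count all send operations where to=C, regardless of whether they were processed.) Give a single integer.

Answer: 1

Derivation:
After 1 (send(from=B, to=C, msg='sync')): A:[] B:[] C:[sync]
After 2 (process(A)): A:[] B:[] C:[sync]
After 3 (process(B)): A:[] B:[] C:[sync]
After 4 (process(A)): A:[] B:[] C:[sync]
After 5 (send(from=B, to=A, msg='tick')): A:[tick] B:[] C:[sync]
After 6 (process(C)): A:[tick] B:[] C:[]
After 7 (send(from=A, to=B, msg='bye')): A:[tick] B:[bye] C:[]
After 8 (send(from=A, to=B, msg='ok')): A:[tick] B:[bye,ok] C:[]
After 9 (process(B)): A:[tick] B:[ok] C:[]
After 10 (send(from=C, to=B, msg='ping')): A:[tick] B:[ok,ping] C:[]
After 11 (process(C)): A:[tick] B:[ok,ping] C:[]
After 12 (send(from=A, to=B, msg='start')): A:[tick] B:[ok,ping,start] C:[]
After 13 (send(from=C, to=A, msg='done')): A:[tick,done] B:[ok,ping,start] C:[]
After 14 (send(from=C, to=A, msg='stop')): A:[tick,done,stop] B:[ok,ping,start] C:[]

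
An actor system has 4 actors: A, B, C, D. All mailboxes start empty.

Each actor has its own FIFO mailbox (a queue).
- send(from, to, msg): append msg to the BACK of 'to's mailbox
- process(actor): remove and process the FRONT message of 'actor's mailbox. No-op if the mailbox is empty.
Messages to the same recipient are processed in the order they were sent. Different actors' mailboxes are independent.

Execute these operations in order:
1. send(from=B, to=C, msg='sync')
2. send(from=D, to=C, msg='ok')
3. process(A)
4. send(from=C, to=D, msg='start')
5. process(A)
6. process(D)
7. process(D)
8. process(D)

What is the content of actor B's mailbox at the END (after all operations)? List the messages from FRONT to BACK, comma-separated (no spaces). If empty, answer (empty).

After 1 (send(from=B, to=C, msg='sync')): A:[] B:[] C:[sync] D:[]
After 2 (send(from=D, to=C, msg='ok')): A:[] B:[] C:[sync,ok] D:[]
After 3 (process(A)): A:[] B:[] C:[sync,ok] D:[]
After 4 (send(from=C, to=D, msg='start')): A:[] B:[] C:[sync,ok] D:[start]
After 5 (process(A)): A:[] B:[] C:[sync,ok] D:[start]
After 6 (process(D)): A:[] B:[] C:[sync,ok] D:[]
After 7 (process(D)): A:[] B:[] C:[sync,ok] D:[]
After 8 (process(D)): A:[] B:[] C:[sync,ok] D:[]

Answer: (empty)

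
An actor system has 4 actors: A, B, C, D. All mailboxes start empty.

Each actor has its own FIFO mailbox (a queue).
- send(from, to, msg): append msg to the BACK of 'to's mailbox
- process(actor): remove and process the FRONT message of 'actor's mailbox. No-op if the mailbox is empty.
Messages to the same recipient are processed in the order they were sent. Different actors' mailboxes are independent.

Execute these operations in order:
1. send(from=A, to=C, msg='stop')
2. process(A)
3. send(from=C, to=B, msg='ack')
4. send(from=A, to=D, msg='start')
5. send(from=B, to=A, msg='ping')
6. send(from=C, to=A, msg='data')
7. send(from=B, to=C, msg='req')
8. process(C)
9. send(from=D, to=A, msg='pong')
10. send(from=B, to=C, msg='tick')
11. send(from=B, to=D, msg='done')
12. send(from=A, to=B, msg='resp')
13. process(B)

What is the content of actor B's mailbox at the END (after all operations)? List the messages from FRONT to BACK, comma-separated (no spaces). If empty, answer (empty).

Answer: resp

Derivation:
After 1 (send(from=A, to=C, msg='stop')): A:[] B:[] C:[stop] D:[]
After 2 (process(A)): A:[] B:[] C:[stop] D:[]
After 3 (send(from=C, to=B, msg='ack')): A:[] B:[ack] C:[stop] D:[]
After 4 (send(from=A, to=D, msg='start')): A:[] B:[ack] C:[stop] D:[start]
After 5 (send(from=B, to=A, msg='ping')): A:[ping] B:[ack] C:[stop] D:[start]
After 6 (send(from=C, to=A, msg='data')): A:[ping,data] B:[ack] C:[stop] D:[start]
After 7 (send(from=B, to=C, msg='req')): A:[ping,data] B:[ack] C:[stop,req] D:[start]
After 8 (process(C)): A:[ping,data] B:[ack] C:[req] D:[start]
After 9 (send(from=D, to=A, msg='pong')): A:[ping,data,pong] B:[ack] C:[req] D:[start]
After 10 (send(from=B, to=C, msg='tick')): A:[ping,data,pong] B:[ack] C:[req,tick] D:[start]
After 11 (send(from=B, to=D, msg='done')): A:[ping,data,pong] B:[ack] C:[req,tick] D:[start,done]
After 12 (send(from=A, to=B, msg='resp')): A:[ping,data,pong] B:[ack,resp] C:[req,tick] D:[start,done]
After 13 (process(B)): A:[ping,data,pong] B:[resp] C:[req,tick] D:[start,done]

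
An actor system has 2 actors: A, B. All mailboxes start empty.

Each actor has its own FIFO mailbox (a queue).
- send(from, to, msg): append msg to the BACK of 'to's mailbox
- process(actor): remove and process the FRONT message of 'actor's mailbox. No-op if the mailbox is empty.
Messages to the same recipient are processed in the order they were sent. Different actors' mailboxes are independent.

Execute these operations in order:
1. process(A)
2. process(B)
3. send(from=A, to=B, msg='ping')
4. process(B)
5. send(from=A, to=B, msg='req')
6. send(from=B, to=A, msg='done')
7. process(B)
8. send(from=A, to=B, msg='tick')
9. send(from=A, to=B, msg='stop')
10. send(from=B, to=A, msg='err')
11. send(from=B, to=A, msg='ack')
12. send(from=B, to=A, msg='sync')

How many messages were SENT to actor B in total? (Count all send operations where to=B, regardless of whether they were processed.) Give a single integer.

After 1 (process(A)): A:[] B:[]
After 2 (process(B)): A:[] B:[]
After 3 (send(from=A, to=B, msg='ping')): A:[] B:[ping]
After 4 (process(B)): A:[] B:[]
After 5 (send(from=A, to=B, msg='req')): A:[] B:[req]
After 6 (send(from=B, to=A, msg='done')): A:[done] B:[req]
After 7 (process(B)): A:[done] B:[]
After 8 (send(from=A, to=B, msg='tick')): A:[done] B:[tick]
After 9 (send(from=A, to=B, msg='stop')): A:[done] B:[tick,stop]
After 10 (send(from=B, to=A, msg='err')): A:[done,err] B:[tick,stop]
After 11 (send(from=B, to=A, msg='ack')): A:[done,err,ack] B:[tick,stop]
After 12 (send(from=B, to=A, msg='sync')): A:[done,err,ack,sync] B:[tick,stop]

Answer: 4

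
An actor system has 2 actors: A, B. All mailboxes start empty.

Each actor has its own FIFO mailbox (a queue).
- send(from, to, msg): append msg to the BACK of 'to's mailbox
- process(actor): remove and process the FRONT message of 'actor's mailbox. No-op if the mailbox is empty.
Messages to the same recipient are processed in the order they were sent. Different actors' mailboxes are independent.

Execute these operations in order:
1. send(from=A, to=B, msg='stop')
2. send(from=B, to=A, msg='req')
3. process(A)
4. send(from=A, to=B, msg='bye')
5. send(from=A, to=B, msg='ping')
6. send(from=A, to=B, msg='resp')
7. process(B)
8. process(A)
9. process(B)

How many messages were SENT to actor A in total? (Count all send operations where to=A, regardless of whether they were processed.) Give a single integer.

Answer: 1

Derivation:
After 1 (send(from=A, to=B, msg='stop')): A:[] B:[stop]
After 2 (send(from=B, to=A, msg='req')): A:[req] B:[stop]
After 3 (process(A)): A:[] B:[stop]
After 4 (send(from=A, to=B, msg='bye')): A:[] B:[stop,bye]
After 5 (send(from=A, to=B, msg='ping')): A:[] B:[stop,bye,ping]
After 6 (send(from=A, to=B, msg='resp')): A:[] B:[stop,bye,ping,resp]
After 7 (process(B)): A:[] B:[bye,ping,resp]
After 8 (process(A)): A:[] B:[bye,ping,resp]
After 9 (process(B)): A:[] B:[ping,resp]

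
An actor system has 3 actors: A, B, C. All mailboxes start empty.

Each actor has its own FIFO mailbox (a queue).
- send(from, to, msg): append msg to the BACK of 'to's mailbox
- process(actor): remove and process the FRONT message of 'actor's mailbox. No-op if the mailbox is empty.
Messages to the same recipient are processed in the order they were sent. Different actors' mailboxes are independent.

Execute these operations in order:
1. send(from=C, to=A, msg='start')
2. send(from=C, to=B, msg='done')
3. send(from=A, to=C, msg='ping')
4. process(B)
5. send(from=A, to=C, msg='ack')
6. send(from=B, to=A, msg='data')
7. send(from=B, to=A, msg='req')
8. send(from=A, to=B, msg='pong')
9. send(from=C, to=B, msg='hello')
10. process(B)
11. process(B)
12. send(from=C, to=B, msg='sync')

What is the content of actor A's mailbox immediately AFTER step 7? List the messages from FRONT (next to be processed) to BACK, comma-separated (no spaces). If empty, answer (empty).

After 1 (send(from=C, to=A, msg='start')): A:[start] B:[] C:[]
After 2 (send(from=C, to=B, msg='done')): A:[start] B:[done] C:[]
After 3 (send(from=A, to=C, msg='ping')): A:[start] B:[done] C:[ping]
After 4 (process(B)): A:[start] B:[] C:[ping]
After 5 (send(from=A, to=C, msg='ack')): A:[start] B:[] C:[ping,ack]
After 6 (send(from=B, to=A, msg='data')): A:[start,data] B:[] C:[ping,ack]
After 7 (send(from=B, to=A, msg='req')): A:[start,data,req] B:[] C:[ping,ack]

start,data,req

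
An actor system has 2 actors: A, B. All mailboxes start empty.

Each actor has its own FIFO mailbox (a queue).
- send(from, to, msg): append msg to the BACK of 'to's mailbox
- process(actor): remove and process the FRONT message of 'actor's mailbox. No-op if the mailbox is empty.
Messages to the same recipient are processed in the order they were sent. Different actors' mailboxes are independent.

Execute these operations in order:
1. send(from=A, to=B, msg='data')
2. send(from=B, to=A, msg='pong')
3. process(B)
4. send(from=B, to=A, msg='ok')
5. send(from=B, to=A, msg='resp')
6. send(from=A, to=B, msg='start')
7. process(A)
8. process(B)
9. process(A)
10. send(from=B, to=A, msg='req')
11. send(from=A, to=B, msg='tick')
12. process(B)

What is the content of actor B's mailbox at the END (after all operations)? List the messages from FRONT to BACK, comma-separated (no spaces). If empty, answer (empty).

After 1 (send(from=A, to=B, msg='data')): A:[] B:[data]
After 2 (send(from=B, to=A, msg='pong')): A:[pong] B:[data]
After 3 (process(B)): A:[pong] B:[]
After 4 (send(from=B, to=A, msg='ok')): A:[pong,ok] B:[]
After 5 (send(from=B, to=A, msg='resp')): A:[pong,ok,resp] B:[]
After 6 (send(from=A, to=B, msg='start')): A:[pong,ok,resp] B:[start]
After 7 (process(A)): A:[ok,resp] B:[start]
After 8 (process(B)): A:[ok,resp] B:[]
After 9 (process(A)): A:[resp] B:[]
After 10 (send(from=B, to=A, msg='req')): A:[resp,req] B:[]
After 11 (send(from=A, to=B, msg='tick')): A:[resp,req] B:[tick]
After 12 (process(B)): A:[resp,req] B:[]

Answer: (empty)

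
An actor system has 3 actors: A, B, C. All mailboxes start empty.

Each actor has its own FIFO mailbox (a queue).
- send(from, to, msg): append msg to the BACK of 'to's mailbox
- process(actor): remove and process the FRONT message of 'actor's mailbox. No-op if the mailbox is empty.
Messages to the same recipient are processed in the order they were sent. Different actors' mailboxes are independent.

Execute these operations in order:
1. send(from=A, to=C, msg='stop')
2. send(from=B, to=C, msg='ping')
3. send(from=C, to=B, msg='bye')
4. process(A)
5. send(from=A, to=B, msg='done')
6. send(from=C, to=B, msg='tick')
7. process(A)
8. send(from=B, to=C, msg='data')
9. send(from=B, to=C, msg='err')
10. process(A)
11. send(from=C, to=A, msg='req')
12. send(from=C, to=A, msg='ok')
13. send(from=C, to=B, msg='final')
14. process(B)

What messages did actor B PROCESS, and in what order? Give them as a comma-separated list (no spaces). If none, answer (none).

After 1 (send(from=A, to=C, msg='stop')): A:[] B:[] C:[stop]
After 2 (send(from=B, to=C, msg='ping')): A:[] B:[] C:[stop,ping]
After 3 (send(from=C, to=B, msg='bye')): A:[] B:[bye] C:[stop,ping]
After 4 (process(A)): A:[] B:[bye] C:[stop,ping]
After 5 (send(from=A, to=B, msg='done')): A:[] B:[bye,done] C:[stop,ping]
After 6 (send(from=C, to=B, msg='tick')): A:[] B:[bye,done,tick] C:[stop,ping]
After 7 (process(A)): A:[] B:[bye,done,tick] C:[stop,ping]
After 8 (send(from=B, to=C, msg='data')): A:[] B:[bye,done,tick] C:[stop,ping,data]
After 9 (send(from=B, to=C, msg='err')): A:[] B:[bye,done,tick] C:[stop,ping,data,err]
After 10 (process(A)): A:[] B:[bye,done,tick] C:[stop,ping,data,err]
After 11 (send(from=C, to=A, msg='req')): A:[req] B:[bye,done,tick] C:[stop,ping,data,err]
After 12 (send(from=C, to=A, msg='ok')): A:[req,ok] B:[bye,done,tick] C:[stop,ping,data,err]
After 13 (send(from=C, to=B, msg='final')): A:[req,ok] B:[bye,done,tick,final] C:[stop,ping,data,err]
After 14 (process(B)): A:[req,ok] B:[done,tick,final] C:[stop,ping,data,err]

Answer: bye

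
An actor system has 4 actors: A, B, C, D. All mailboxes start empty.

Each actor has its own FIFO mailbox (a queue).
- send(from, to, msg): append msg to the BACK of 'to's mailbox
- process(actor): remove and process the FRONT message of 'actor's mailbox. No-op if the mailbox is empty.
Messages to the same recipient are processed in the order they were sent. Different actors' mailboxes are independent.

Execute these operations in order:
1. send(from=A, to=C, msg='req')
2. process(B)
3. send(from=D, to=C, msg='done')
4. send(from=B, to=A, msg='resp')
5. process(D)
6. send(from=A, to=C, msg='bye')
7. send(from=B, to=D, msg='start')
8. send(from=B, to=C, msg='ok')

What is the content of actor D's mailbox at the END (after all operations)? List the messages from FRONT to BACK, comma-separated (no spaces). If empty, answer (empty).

Answer: start

Derivation:
After 1 (send(from=A, to=C, msg='req')): A:[] B:[] C:[req] D:[]
After 2 (process(B)): A:[] B:[] C:[req] D:[]
After 3 (send(from=D, to=C, msg='done')): A:[] B:[] C:[req,done] D:[]
After 4 (send(from=B, to=A, msg='resp')): A:[resp] B:[] C:[req,done] D:[]
After 5 (process(D)): A:[resp] B:[] C:[req,done] D:[]
After 6 (send(from=A, to=C, msg='bye')): A:[resp] B:[] C:[req,done,bye] D:[]
After 7 (send(from=B, to=D, msg='start')): A:[resp] B:[] C:[req,done,bye] D:[start]
After 8 (send(from=B, to=C, msg='ok')): A:[resp] B:[] C:[req,done,bye,ok] D:[start]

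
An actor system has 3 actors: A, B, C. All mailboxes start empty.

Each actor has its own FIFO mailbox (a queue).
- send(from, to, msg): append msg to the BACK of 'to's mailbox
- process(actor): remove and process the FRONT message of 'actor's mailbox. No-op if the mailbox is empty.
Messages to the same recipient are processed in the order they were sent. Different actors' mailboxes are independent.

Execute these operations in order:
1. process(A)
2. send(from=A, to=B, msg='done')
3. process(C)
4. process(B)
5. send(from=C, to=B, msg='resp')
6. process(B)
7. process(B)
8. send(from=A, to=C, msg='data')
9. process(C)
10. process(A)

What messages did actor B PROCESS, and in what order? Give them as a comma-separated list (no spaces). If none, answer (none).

Answer: done,resp

Derivation:
After 1 (process(A)): A:[] B:[] C:[]
After 2 (send(from=A, to=B, msg='done')): A:[] B:[done] C:[]
After 3 (process(C)): A:[] B:[done] C:[]
After 4 (process(B)): A:[] B:[] C:[]
After 5 (send(from=C, to=B, msg='resp')): A:[] B:[resp] C:[]
After 6 (process(B)): A:[] B:[] C:[]
After 7 (process(B)): A:[] B:[] C:[]
After 8 (send(from=A, to=C, msg='data')): A:[] B:[] C:[data]
After 9 (process(C)): A:[] B:[] C:[]
After 10 (process(A)): A:[] B:[] C:[]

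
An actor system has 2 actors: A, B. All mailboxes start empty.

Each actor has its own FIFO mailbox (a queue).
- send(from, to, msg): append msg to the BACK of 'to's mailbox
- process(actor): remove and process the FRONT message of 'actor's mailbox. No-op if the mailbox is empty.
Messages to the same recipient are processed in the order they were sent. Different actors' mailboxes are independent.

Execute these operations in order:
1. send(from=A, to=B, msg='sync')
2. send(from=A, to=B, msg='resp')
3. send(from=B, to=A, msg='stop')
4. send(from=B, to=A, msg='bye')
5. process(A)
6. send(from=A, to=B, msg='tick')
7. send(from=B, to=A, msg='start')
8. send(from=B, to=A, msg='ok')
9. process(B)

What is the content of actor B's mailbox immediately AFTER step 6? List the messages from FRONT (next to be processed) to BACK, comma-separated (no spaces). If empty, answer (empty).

After 1 (send(from=A, to=B, msg='sync')): A:[] B:[sync]
After 2 (send(from=A, to=B, msg='resp')): A:[] B:[sync,resp]
After 3 (send(from=B, to=A, msg='stop')): A:[stop] B:[sync,resp]
After 4 (send(from=B, to=A, msg='bye')): A:[stop,bye] B:[sync,resp]
After 5 (process(A)): A:[bye] B:[sync,resp]
After 6 (send(from=A, to=B, msg='tick')): A:[bye] B:[sync,resp,tick]

sync,resp,tick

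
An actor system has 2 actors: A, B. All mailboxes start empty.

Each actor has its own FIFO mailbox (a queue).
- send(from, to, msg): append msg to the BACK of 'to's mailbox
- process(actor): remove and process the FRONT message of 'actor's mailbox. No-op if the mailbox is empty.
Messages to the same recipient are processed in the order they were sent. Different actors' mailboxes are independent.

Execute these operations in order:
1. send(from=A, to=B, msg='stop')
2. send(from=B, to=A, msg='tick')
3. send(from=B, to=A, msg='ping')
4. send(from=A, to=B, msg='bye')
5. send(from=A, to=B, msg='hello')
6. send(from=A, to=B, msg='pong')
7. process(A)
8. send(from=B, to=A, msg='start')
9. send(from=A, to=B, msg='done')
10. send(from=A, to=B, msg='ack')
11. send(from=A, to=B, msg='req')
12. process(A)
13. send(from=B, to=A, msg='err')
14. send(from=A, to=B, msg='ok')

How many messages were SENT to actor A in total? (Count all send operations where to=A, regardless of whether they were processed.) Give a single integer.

Answer: 4

Derivation:
After 1 (send(from=A, to=B, msg='stop')): A:[] B:[stop]
After 2 (send(from=B, to=A, msg='tick')): A:[tick] B:[stop]
After 3 (send(from=B, to=A, msg='ping')): A:[tick,ping] B:[stop]
After 4 (send(from=A, to=B, msg='bye')): A:[tick,ping] B:[stop,bye]
After 5 (send(from=A, to=B, msg='hello')): A:[tick,ping] B:[stop,bye,hello]
After 6 (send(from=A, to=B, msg='pong')): A:[tick,ping] B:[stop,bye,hello,pong]
After 7 (process(A)): A:[ping] B:[stop,bye,hello,pong]
After 8 (send(from=B, to=A, msg='start')): A:[ping,start] B:[stop,bye,hello,pong]
After 9 (send(from=A, to=B, msg='done')): A:[ping,start] B:[stop,bye,hello,pong,done]
After 10 (send(from=A, to=B, msg='ack')): A:[ping,start] B:[stop,bye,hello,pong,done,ack]
After 11 (send(from=A, to=B, msg='req')): A:[ping,start] B:[stop,bye,hello,pong,done,ack,req]
After 12 (process(A)): A:[start] B:[stop,bye,hello,pong,done,ack,req]
After 13 (send(from=B, to=A, msg='err')): A:[start,err] B:[stop,bye,hello,pong,done,ack,req]
After 14 (send(from=A, to=B, msg='ok')): A:[start,err] B:[stop,bye,hello,pong,done,ack,req,ok]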